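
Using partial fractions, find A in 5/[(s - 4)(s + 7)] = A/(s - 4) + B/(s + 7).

Cover-up at s = 4: A = 5/(4 + 7) = 5/11


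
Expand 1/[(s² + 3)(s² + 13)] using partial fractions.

Coefficient matching gives A = C = 0, B = 1/(13-3) = 1/10, D = -B = -1/10
Result: (1/10)/(s² + 3) - (1/10)/(s² + 13)


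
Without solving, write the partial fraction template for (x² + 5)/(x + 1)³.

Repeated linear factor (power 3): P/(x + 1) + Q/(x + 1)² + R/(x + 1)³


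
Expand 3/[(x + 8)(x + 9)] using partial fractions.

3/(x + 8)(x + 9) = P/(x + 8) + Q/(x + 9). P = 3/(-8 + 9) = 3, Q = 3/(-9 + 8) = -3
Result: 3/(x + 8) - 3/(x + 9)


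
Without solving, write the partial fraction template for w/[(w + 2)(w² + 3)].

Linear + irreducible quadratic: α/(w + 2) + (βw + γ)/(w² + 3)


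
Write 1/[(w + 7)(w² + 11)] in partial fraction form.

Cover-up at w = -7: α = 1/((-7)² + 11) = 1/60. Then β = -α = -1/60, γ = -α·(0 - 7) = 7/60
Result: (1/60)/(w + 7) - ((1/60)w - 7/60)/(w² + 11)


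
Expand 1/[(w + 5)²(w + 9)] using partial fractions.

Cover-up at w=-9: C = 1/(-9 + 5)² = 1/16. Cover-up at w=-5: B = 1/(-5 + 9) = 1/4. Comparing w² coeff: A = -C = -1/16
Result: (-1/16)/(w + 5) + (1/4)/(w + 5)² + (1/16)/(w + 9)


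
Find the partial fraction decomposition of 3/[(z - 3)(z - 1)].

3/(z - 3)(z - 1) = P/(z - 3) + Q/(z - 1). P = 3/(3 - 1) = 3/2, Q = 3/(1 - 3) = -3/2
Result: (3/2)/(z - 3) - (3/2)/(z - 1)


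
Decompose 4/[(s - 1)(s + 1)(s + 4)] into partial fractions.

Using cover-up method: A = 2/5, B = -2/3, C = 4/15
Result: (2/5)/(s - 1) - (2/3)/(s + 1) + (4/15)/(s + 4)


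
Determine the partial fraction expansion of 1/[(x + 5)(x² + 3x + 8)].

Cover-up at x = -5: α = 1/((-5)² + 3·(-5) + 8) = 1/18. Then β = -α = -1/18, γ = -α·(3 - 5) = 1/9
Result: (1/18)/(x + 5) - ((1/18)x - 1/9)/(x² + 3x + 8)


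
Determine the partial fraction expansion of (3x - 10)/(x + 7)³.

(3x - 10) = P(x + 7)² + Q(x + 7) + R. At x = -7: R = 3·(-7) - 10 = -31. Coefficients: P = 0, Q = 3
Result: 3/(x + 7)² - 31/(x + 7)³


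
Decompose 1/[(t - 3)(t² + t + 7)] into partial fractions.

Cover-up at t = 3: P = 1/(3² + 1·3 + 7) = 1/19. Then Q = -P = -1/19, R = -P·(1 + 3) = -4/19
Result: (1/19)/(t - 3) - ((1/19)t + 4/19)/(t² + t + 7)


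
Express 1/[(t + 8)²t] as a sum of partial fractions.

Cover-up at t=0: γ = 1/(0 + 8)² = 1/64. Cover-up at t=-8: β = 1/(-8 - 0) = -1/8. Comparing t² coeff: α = -γ = -1/64
Result: (-1/64)/(t + 8) - (1/8)/(t + 8)² + (1/64)/t


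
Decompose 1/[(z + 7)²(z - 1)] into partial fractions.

Cover-up at z=1: C = 1/(1 + 7)² = 1/64. Cover-up at z=-7: B = 1/(-7 - 1) = -1/8. Comparing z² coeff: A = -C = -1/64
Result: (-1/64)/(z + 7) - (1/8)/(z + 7)² + (1/64)/(z - 1)


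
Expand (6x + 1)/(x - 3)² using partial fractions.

(6x + 1) = A(x - 3) + B. At x = 3: B = 6·3 + 1 = 19. Coeff of x: A = 6
Result: 6/(x - 3) + 19/(x - 3)²


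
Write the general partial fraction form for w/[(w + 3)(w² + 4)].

Linear + irreducible quadratic: A/(w + 3) + (Bw + C)/(w² + 4)


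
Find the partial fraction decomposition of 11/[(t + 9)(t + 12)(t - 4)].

Using cover-up method: P = -11/39, Q = 11/48, R = 11/208
Result: (-11/39)/(t + 9) + (11/48)/(t + 12) + (11/208)/(t - 4)


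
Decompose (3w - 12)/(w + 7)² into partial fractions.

(3w - 12) = A(w + 7) + B. At w = -7: B = 3·(-7) - 12 = -33. Coeff of w: A = 3
Result: 3/(w + 7) - 33/(w + 7)²


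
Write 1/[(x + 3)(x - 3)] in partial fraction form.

1/(x + 3)(x - 3) = α/(x + 3) + β/(x - 3). α = 1/(-3 - 3) = -1/6, β = 1/(3 + 3) = 1/6
Result: (-1/6)/(x + 3) + (1/6)/(x - 3)


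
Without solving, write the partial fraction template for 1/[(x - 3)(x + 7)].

Distinct linear factors: α/(x - 3) + β/(x + 7)


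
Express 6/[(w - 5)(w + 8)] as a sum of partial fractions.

6/(w - 5)(w + 8) = P/(w - 5) + Q/(w + 8). P = 6/(5 + 8) = 6/13, Q = 6/(-8 - 5) = -6/13
Result: (6/13)/(w - 5) - (6/13)/(w + 8)


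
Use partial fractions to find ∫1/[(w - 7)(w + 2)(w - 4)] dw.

Cover-up: A = 1/27, B = 1/54, C = -1/18. Decomposition: (1/27)/(w - 7) + (1/54)/(w + 2) - (1/18)/(w - 4). Integrate each term: (1/27) ln|(w - 7)| + (1/54) ln|(w + 2)| - (1/18) ln|(w - 4)| + C


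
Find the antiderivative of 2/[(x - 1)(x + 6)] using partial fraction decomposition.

Decompose: 2/[(x - 1)(x + 6)] = (2/7)/(x - 1) - (2/7)/(x + 6). Integrate each term: (2/7) ln|(x - 1)| - (2/7) ln|(x + 6)| + C


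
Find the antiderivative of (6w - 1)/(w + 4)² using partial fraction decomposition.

Decompose: A = 6, B = 6·(-4) - 1 = -25, so (6w - 1)/(w + 4)² = 6/(w + 4) - 25/(w + 4)². Integrate: ∫ A/(w + 4) dw = 6 ln|(w + 4)|; ∫ B/(w + 4)² dw = 25/(w + 4). Sum: 6 ln|(w + 4)| + 25/(w + 4) + C


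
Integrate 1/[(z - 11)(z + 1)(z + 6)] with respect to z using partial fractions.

Cover-up: P = 1/204, Q = -1/60, R = 1/85. Decomposition: (1/204)/(z - 11) - (1/60)/(z + 1) + (1/85)/(z + 6). Integrate each term: (1/204) ln|(z - 11)| - (1/60) ln|(z + 1)| + (1/85) ln|(z + 6)| + C


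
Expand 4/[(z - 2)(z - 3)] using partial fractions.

4/(z - 2)(z - 3) = α/(z - 2) + β/(z - 3). α = 4/(2 - 3) = -4, β = 4/(3 - 2) = 4
Result: -4/(z - 2) + 4/(z - 3)


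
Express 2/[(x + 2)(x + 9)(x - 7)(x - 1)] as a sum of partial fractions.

Using Heaviside cover-up: (2/189)/(x + 2) - (1/560)/(x + 9) + (1/432)/(x - 7) - (1/90)/(x - 1)


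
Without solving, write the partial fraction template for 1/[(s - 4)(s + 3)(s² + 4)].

Two linear + quadratic: α/(s - 4) + β/(s + 3) + (γs + δ)/(s² + 4)


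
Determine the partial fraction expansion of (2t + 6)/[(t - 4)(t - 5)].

At t=4: P = (2·4 + 6)/(4 - 5) = -14. At t=5: Q = (2·5 + 6)/(5 - 4) = 16
Result: -14/(t - 4) + 16/(t - 5)


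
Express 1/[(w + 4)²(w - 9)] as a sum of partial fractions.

Cover-up at w=9: γ = 1/(9 + 4)² = 1/169. Cover-up at w=-4: β = 1/(-4 - 9) = -1/13. Comparing w² coeff: α = -γ = -1/169
Result: (-1/169)/(w + 4) - (1/13)/(w + 4)² + (1/169)/(w - 9)


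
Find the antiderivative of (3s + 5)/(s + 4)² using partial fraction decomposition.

Decompose: α = 3, β = 3·(-4) + 5 = -7, so (3s + 5)/(s + 4)² = 3/(s + 4) - 7/(s + 4)². Integrate: ∫ α/(s + 4) ds = 3 ln|(s + 4)|; ∫ β/(s + 4)² ds = 7/(s + 4). Sum: 3 ln|(s + 4)| + 7/(s + 4) + C


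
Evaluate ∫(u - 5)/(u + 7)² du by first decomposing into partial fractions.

Decompose: A = 1, B = 1·(-7) - 5 = -12, so (u - 5)/(u + 7)² = 1/(u + 7) - 12/(u + 7)². Integrate: ∫ A/(u + 7) du = ln|(u + 7)|; ∫ B/(u + 7)² du = 12/(u + 7). Sum: ln|(u + 7)| + 12/(u + 7) + C


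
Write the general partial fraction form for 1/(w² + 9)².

Repeated quadratic factor: (αw + β)/(w² + 9) + (γw + δ)/(w² + 9)²


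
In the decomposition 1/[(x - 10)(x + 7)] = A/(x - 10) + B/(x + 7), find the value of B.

Cover-up at x = -7: B = 1/(-7 - 10) = -1/17


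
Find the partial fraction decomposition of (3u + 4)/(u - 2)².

(3u + 4) = α(u - 2) + β. At u = 2: β = 3·2 + 4 = 10. Coeff of u: α = 3
Result: 3/(u - 2) + 10/(u - 2)²


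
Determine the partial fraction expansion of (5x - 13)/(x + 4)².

(5x - 13) = P(x + 4) + Q. At x = -4: Q = 5·(-4) - 13 = -33. Coeff of x: P = 5
Result: 5/(x + 4) - 33/(x + 4)²


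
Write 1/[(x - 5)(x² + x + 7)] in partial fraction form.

Cover-up at x = 5: P = 1/(5² + 1·5 + 7) = 1/37. Then Q = -P = -1/37, R = -P·(1 + 5) = -6/37
Result: (1/37)/(x - 5) - ((1/37)x + 6/37)/(x² + x + 7)


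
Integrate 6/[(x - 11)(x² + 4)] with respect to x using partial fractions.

Cover-up at x=11: P = 6/(11²+4) = 6/125. Coeff matching: Q = -6/125, R = -66/125. Decomposition: (6/125)/(x - 11) - ((6/125)x + 66/125)/(x² + 4). Integrate: linear → ln, quadratic → (1/2)ln + arctan: (6/125) ln|(x - 11)| - (3/125) ln(x² + 4) - (33/125) arctan(x/2) + C


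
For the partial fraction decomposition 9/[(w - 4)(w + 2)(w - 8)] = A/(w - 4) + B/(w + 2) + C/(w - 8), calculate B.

Cover-up at w = -2: B = 9/[(-2 - 4)(-2 - 8)] = 9/[(-6)(-10)] = 9/60 = 3/20


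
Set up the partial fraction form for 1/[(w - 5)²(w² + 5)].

Repeated linear + quadratic: A/(w - 5) + B/(w - 5)² + (Cw + D)/(w² + 5)


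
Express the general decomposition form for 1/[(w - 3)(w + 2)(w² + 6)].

Two linear + quadratic: A/(w - 3) + B/(w + 2) + (Cw + D)/(w² + 6)


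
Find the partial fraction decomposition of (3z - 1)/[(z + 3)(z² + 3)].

At z=-3: P = (3·(-3) - 1)/((-3)² + 3) = -5/6. Q = -P = 5/6, R = 3 - (-3)·P = 1/2
Result: (-5/6)/(z + 3) + ((5/6)z + 1/2)/(z² + 3)


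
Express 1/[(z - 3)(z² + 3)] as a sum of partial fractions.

Cover-up at z = 3: α = 1/(3² + 3) = 1/12. Then β = -α = -1/12, γ = -α·(0 + 3) = -1/4
Result: (1/12)/(z - 3) - ((1/12)z + 1/4)/(z² + 3)


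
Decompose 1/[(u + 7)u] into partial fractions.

1/(u + 7)u = α/(u + 7) + β/u. α = 1/(-7 - 0) = -1/7, β = 1/(0 + 7) = 1/7
Result: (-1/7)/(u + 7) + (1/7)/u


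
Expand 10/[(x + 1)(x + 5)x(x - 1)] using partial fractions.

Using Heaviside cover-up: (5/4)/(x + 1) - (1/12)/(x + 5) - 2/x + (5/6)/(x - 1)


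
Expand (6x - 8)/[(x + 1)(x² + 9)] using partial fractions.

At x=-1: A = (6·(-1) - 8)/((-1)² + 9) = -7/5. B = -A = 7/5, C = 6 - (-1)·A = 23/5
Result: (-7/5)/(x + 1) + ((7/5)x + 23/5)/(x² + 9)


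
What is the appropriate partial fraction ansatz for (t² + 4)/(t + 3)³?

Repeated linear factor (power 3): A/(t + 3) + B/(t + 3)² + C/(t + 3)³


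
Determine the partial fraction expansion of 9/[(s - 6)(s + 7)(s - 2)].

Using cover-up method: α = 9/52, β = 1/13, γ = -1/4
Result: (9/52)/(s - 6) + (1/13)/(s + 7) - (1/4)/(s - 2)


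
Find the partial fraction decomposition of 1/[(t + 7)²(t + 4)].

Cover-up at t=-4: R = 1/(-4 + 7)² = 1/9. Cover-up at t=-7: Q = 1/(-7 + 4) = -1/3. Comparing t² coeff: P = -R = -1/9
Result: (-1/9)/(t + 7) - (1/3)/(t + 7)² + (1/9)/(t + 4)


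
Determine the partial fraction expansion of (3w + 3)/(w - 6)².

(3w + 3) = A(w - 6) + B. At w = 6: B = 3·6 + 3 = 21. Coeff of w: A = 3
Result: 3/(w - 6) + 21/(w - 6)²


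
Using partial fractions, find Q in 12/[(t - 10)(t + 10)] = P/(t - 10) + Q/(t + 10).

Cover-up at t = -10: Q = 12/(-10 - 10) = -12/20 = -3/5


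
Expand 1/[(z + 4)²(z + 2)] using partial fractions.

Cover-up at z=-2: γ = 1/(-2 + 4)² = 1/4. Cover-up at z=-4: β = 1/(-4 + 2) = -1/2. Comparing z² coeff: α = -γ = -1/4
Result: (-1/4)/(z + 4) - (1/2)/(z + 4)² + (1/4)/(z + 2)


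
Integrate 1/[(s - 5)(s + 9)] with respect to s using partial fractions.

Decompose: 1/[(s - 5)(s + 9)] = (1/14)/(s - 5) - (1/14)/(s + 9). Integrate each term: (1/14) ln|(s - 5)| - (1/14) ln|(s + 9)| + C


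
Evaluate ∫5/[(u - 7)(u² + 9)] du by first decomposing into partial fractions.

Cover-up at u=7: P = 5/(7²+9) = 5/58. Coeff matching: Q = -5/58, R = -35/58. Decomposition: (5/58)/(u - 7) - ((5/58)u + 35/58)/(u² + 9). Integrate: linear → ln, quadratic → (1/2)ln + arctan: (5/58) ln|(u - 7)| - (5/116) ln(u² + 9) - (35/174) arctan(u/3) + C


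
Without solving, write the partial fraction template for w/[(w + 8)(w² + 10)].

Linear + irreducible quadratic: A/(w + 8) + (Bw + C)/(w² + 10)


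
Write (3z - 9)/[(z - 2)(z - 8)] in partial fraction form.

At z=2: P = (3·2 - 9)/(2 - 8) = 1/2. At z=8: Q = (3·8 - 9)/(8 - 2) = 5/2
Result: (1/2)/(z - 2) + (5/2)/(z - 8)


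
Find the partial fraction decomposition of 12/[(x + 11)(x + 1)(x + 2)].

Using cover-up method: A = 2/15, B = 6/5, C = -4/3
Result: (2/15)/(x + 11) + (6/5)/(x + 1) - (4/3)/(x + 2)


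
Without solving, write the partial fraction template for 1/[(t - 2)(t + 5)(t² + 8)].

Two linear + quadratic: A/(t - 2) + B/(t + 5) + (Ct + D)/(t² + 8)


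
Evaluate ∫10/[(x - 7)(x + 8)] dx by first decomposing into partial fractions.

Decompose: 10/[(x - 7)(x + 8)] = (2/3)/(x - 7) - (2/3)/(x + 8). Integrate each term: (2/3) ln|(x - 7)| - (2/3) ln|(x + 8)| + C


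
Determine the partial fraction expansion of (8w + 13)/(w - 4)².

(8w + 13) = A(w - 4) + B. At w = 4: B = 8·4 + 13 = 45. Coeff of w: A = 8
Result: 8/(w - 4) + 45/(w - 4)²


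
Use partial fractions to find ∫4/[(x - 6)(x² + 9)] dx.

Cover-up at x=6: α = 4/(6²+9) = 4/45. Coeff matching: β = -4/45, γ = -8/15. Decomposition: (4/45)/(x - 6) - ((4/45)x + 8/15)/(x² + 9). Integrate: linear → ln, quadratic → (1/2)ln + arctan: (4/45) ln|(x - 6)| - (2/45) ln(x² + 9) - (8/45) arctan(x/3) + C


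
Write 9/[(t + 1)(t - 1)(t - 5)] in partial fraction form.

Using cover-up method: A = 3/4, B = -9/8, C = 3/8
Result: (3/4)/(t + 1) - (9/8)/(t - 1) + (3/8)/(t - 5)


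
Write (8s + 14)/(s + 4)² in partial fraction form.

(8s + 14) = α(s + 4) + β. At s = -4: β = 8·(-4) + 14 = -18. Coeff of s: α = 8
Result: 8/(s + 4) - 18/(s + 4)²


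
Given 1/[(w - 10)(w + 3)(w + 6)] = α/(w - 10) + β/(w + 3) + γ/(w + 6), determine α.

Cover-up at w = 10: α = 1/[(10 + 3)(10 + 6)] = 1/[(13)(16)] = 1/208


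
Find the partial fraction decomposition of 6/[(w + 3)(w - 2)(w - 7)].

Using cover-up method: A = 3/25, B = -6/25, C = 3/25
Result: (3/25)/(w + 3) - (6/25)/(w - 2) + (3/25)/(w - 7)


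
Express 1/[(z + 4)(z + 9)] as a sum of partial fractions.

1/(z + 4)(z + 9) = A/(z + 4) + B/(z + 9). A = 1/(-4 + 9) = 1/5, B = 1/(-9 + 4) = -1/5
Result: (1/5)/(z + 4) - (1/5)/(z + 9)


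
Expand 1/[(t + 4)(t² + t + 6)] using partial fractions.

Cover-up at t = -4: α = 1/((-4)² + 1·(-4) + 6) = 1/18. Then β = -α = -1/18, γ = -α·(1 - 4) = 1/6
Result: (1/18)/(t + 4) - ((1/18)t - 1/6)/(t² + t + 6)


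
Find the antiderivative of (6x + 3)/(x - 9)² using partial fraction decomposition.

Decompose: P = 6, Q = 6·9 + 3 = 57, so (6x + 3)/(x - 9)² = 6/(x - 9) + 57/(x - 9)². Integrate: ∫ P/(x - 9) dx = 6 ln|(x - 9)|; ∫ Q/(x - 9)² dx = -57/(x - 9). Sum: 6 ln|(x - 9)| - 57/(x - 9) + C


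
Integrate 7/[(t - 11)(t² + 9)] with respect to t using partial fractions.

Cover-up at t=11: P = 7/(11²+9) = 7/130. Coeff matching: Q = -7/130, R = -77/130. Decomposition: (7/130)/(t - 11) - ((7/130)t + 77/130)/(t² + 9). Integrate: linear → ln, quadratic → (1/2)ln + arctan: (7/130) ln|(t - 11)| - (7/260) ln(t² + 9) - (77/390) arctan(t/3) + C


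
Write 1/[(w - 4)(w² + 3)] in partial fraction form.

Cover-up at w = 4: α = 1/(4² + 3) = 1/19. Then β = -α = -1/19, γ = -α·(0 + 4) = -4/19
Result: (1/19)/(w - 4) - ((1/19)w + 4/19)/(w² + 3)


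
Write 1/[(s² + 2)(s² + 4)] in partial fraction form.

Coefficient matching gives A = C = 0, B = 1/(4-2) = 1/2, D = -B = -1/2
Result: (1/2)/(s² + 2) - (1/2)/(s² + 4)


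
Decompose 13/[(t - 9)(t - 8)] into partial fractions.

13/(t - 9)(t - 8) = P/(t - 9) + Q/(t - 8). P = 13/(9 - 8) = 13, Q = 13/(8 - 9) = -13
Result: 13/(t - 9) - 13/(t - 8)


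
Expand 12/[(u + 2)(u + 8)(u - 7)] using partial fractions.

Using cover-up method: P = -2/9, Q = 2/15, R = 4/45
Result: (-2/9)/(u + 2) + (2/15)/(u + 8) + (4/45)/(u - 7)


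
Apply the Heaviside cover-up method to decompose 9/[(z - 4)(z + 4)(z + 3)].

Cover (z - 4), z=4: A = 9/[(4 + 4)(4 + 3)] = 9/56. Cover (z + 4), z=-4: B = 9/[(-4 - 4)(-4 + 3)] = 9/8. Cover (z + 3), z=-3: C = 9/[(-3 - 4)(-3 + 4)] = -9/7.
Result: (9/56)/(z - 4) + (9/8)/(z + 4) - (9/7)/(z + 3)


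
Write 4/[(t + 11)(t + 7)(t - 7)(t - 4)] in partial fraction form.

Using Heaviside cover-up: (-1/270)/(t + 11) + (1/154)/(t + 7) + (1/189)/(t - 7) - (4/495)/(t - 4)


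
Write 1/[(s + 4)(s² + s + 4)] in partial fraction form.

Cover-up at s = -4: α = 1/((-4)² + 1·(-4) + 4) = 1/16. Then β = -α = -1/16, γ = -α·(1 - 4) = 3/16
Result: (1/16)/(s + 4) - ((1/16)s - 3/16)/(s² + s + 4)


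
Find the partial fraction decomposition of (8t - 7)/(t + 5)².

(8t - 7) = A(t + 5) + B. At t = -5: B = 8·(-5) - 7 = -47. Coeff of t: A = 8
Result: 8/(t + 5) - 47/(t + 5)²


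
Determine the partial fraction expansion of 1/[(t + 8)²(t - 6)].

Cover-up at t=6: R = 1/(6 + 8)² = 1/196. Cover-up at t=-8: Q = 1/(-8 - 6) = -1/14. Comparing t² coeff: P = -R = -1/196
Result: (-1/196)/(t + 8) - (1/14)/(t + 8)² + (1/196)/(t - 6)


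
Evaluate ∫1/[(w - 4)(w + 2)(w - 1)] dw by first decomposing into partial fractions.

Cover-up: α = 1/18, β = 1/18, γ = -1/9. Decomposition: (1/18)/(w - 4) + (1/18)/(w + 2) - (1/9)/(w - 1). Integrate each term: (1/18) ln|(w - 4)| + (1/18) ln|(w + 2)| - (1/9) ln|(w - 1)| + C


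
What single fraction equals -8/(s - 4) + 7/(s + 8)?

Common denominator (s - 4)(s + 8). Numerator: -8(s + 8) + 7(s - 4) = (-8s - 64) + (7s - 28) = -s - 92
Result: (-s - 92)/[(s - 4)(s + 8)]


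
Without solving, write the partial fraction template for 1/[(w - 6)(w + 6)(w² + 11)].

Two linear + quadratic: α/(w - 6) + β/(w + 6) + (γw + δ)/(w² + 11)


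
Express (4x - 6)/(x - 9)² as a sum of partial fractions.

(4x - 6) = P(x - 9) + Q. At x = 9: Q = 4·9 - 6 = 30. Coeff of x: P = 4
Result: 4/(x - 9) + 30/(x - 9)²


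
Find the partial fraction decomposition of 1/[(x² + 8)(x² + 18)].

Coefficient matching gives α = γ = 0, β = 1/(18-8) = 1/10, δ = -β = -1/10
Result: (1/10)/(x² + 8) - (1/10)/(x² + 18)


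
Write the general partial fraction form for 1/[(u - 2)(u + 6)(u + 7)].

Three distinct linear factors: α/(u - 2) + β/(u + 6) + γ/(u + 7)


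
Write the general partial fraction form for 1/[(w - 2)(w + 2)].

Distinct linear factors: P/(w - 2) + Q/(w + 2)


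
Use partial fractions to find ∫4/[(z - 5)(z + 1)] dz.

Decompose: 4/[(z - 5)(z + 1)] = (2/3)/(z - 5) - (2/3)/(z + 1). Integrate each term: (2/3) ln|(z - 5)| - (2/3) ln|(z + 1)| + C


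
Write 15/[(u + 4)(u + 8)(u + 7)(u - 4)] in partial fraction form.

Using Heaviside cover-up: (-5/32)/(u + 4) - (5/16)/(u + 8) + (5/11)/(u + 7) + (5/352)/(u - 4)


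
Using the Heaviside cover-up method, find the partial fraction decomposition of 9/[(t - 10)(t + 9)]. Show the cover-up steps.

Cover (t - 10): set t=10, get α = 9/(10 + 9) = 9/19. Cover (t + 9): set t=-9, get β = 9/(-9 - 10) = -9/19.
Result: (9/19)/(t - 10) - (9/19)/(t + 9)


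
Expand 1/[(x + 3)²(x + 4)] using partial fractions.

Cover-up at x=-4: R = 1/(-4 + 3)² = 1. Cover-up at x=-3: Q = 1/(-3 + 4) = 1. Comparing x² coeff: P = -R = -1
Result: -1/(x + 3) + 1/(x + 3)² + 1/(x + 4)


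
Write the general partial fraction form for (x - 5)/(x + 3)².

Repeated linear factor: A/(x + 3) + B/(x + 3)²


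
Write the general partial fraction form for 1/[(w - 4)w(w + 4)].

Three distinct linear factors: α/(w - 4) + β/w + γ/(w + 4)


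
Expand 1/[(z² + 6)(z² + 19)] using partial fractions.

Coefficient matching gives P = R = 0, Q = 1/(19-6) = 1/13, S = -Q = -1/13
Result: (1/13)/(z² + 6) - (1/13)/(z² + 19)


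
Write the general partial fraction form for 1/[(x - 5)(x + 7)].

Distinct linear factors: α/(x - 5) + β/(x + 7)


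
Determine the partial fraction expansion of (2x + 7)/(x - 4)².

(2x + 7) = A(x - 4) + B. At x = 4: B = 2·4 + 7 = 15. Coeff of x: A = 2
Result: 2/(x - 4) + 15/(x - 4)²


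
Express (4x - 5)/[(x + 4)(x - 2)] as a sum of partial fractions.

At x=-4: P = (4·(-4) - 5)/(-4 - 2) = 7/2. At x=2: Q = (4·2 - 5)/(2 + 4) = 1/2
Result: (7/2)/(x + 4) + (1/2)/(x - 2)


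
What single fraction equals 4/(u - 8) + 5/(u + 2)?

Common denominator (u - 8)(u + 2). Numerator: 4(u + 2) + 5(u - 8) = (4u + 8) + (5u - 40) = 9u - 32
Result: (9u - 32)/[(u - 8)(u + 2)]


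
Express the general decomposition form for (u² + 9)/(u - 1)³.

Repeated linear factor (power 3): α/(u - 1) + β/(u - 1)² + γ/(u - 1)³


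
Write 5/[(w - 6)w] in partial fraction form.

5/(w - 6)w = α/(w - 6) + β/w. α = 5/(6 - 0) = 5/6, β = 5/(0 - 6) = -5/6
Result: (5/6)/(w - 6) - (5/6)/w


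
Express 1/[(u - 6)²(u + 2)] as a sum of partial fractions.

Cover-up at u=-2: C = 1/(-2 - 6)² = 1/64. Cover-up at u=6: B = 1/(6 + 2) = 1/8. Comparing u² coeff: A = -C = -1/64
Result: (-1/64)/(u - 6) + (1/8)/(u - 6)² + (1/64)/(u + 2)


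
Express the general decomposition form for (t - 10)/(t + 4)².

Repeated linear factor: α/(t + 4) + β/(t + 4)²


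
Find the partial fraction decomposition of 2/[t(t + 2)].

2/t(t + 2) = P/t + Q/(t + 2). P = 2/(0 + 2) = 1, Q = 2/(-2 - 0) = -1
Result: 1/t - 1/(t + 2)


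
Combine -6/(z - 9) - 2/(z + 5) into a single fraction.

Common denominator (z - 9)(z + 5). Numerator: -6(z + 5) - 2(z - 9) = (-6z - 30) - (2z - 18) = -8z - 12
Result: (-8z - 12)/[(z - 9)(z + 5)]


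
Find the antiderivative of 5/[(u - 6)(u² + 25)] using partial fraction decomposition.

Cover-up at u=6: P = 5/(6²+25) = 5/61. Coeff matching: Q = -5/61, R = -30/61. Decomposition: (5/61)/(u - 6) - ((5/61)u + 30/61)/(u² + 25). Integrate: linear → ln, quadratic → (1/2)ln + arctan: (5/61) ln|(u - 6)| - (5/122) ln(u² + 25) - (6/61) arctan(u/5) + C


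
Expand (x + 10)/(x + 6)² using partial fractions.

(x + 10) = P(x + 6) + Q. At x = -6: Q = 1·(-6) + 10 = 4. Coeff of x: P = 1
Result: 1/(x + 6) + 4/(x + 6)²


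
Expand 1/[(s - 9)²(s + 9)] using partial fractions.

Cover-up at s=-9: R = 1/(-9 - 9)² = 1/324. Cover-up at s=9: Q = 1/(9 + 9) = 1/18. Comparing s² coeff: P = -R = -1/324
Result: (-1/324)/(s - 9) + (1/18)/(s - 9)² + (1/324)/(s + 9)


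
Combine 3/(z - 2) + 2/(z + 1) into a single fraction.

Common denominator (z - 2)(z + 1). Numerator: 3(z + 1) + 2(z - 2) = (3z + 3) + (2z - 4) = 5z - 1
Result: (5z - 1)/[(z - 2)(z + 1)]


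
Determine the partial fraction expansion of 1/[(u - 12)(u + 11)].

1/(u - 12)(u + 11) = A/(u - 12) + B/(u + 11). A = 1/(12 + 11) = 1/23, B = 1/(-11 - 12) = -1/23
Result: (1/23)/(u - 12) - (1/23)/(u + 11)


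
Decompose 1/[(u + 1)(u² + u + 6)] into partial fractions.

Cover-up at u = -1: P = 1/((-1)² + 1·(-1) + 6) = 1/6. Then Q = -P = -1/6, R = -P·(1 - 1) = 0
Result: (1/6)/(u + 1) - ((1/6)u)/(u² + u + 6)


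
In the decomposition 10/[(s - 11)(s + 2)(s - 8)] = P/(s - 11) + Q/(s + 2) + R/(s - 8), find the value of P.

Cover-up at s = 11: P = 10/[(11 + 2)(11 - 8)] = 10/[(13)(3)] = 10/39


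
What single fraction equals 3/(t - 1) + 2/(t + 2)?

Common denominator (t - 1)(t + 2). Numerator: 3(t + 2) + 2(t - 1) = (3t + 6) + (2t - 2) = 5t + 4
Result: (5t + 4)/[(t - 1)(t + 2)]


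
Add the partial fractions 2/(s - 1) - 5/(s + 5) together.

Common denominator (s - 1)(s + 5). Numerator: 2(s + 5) - 5(s - 1) = (2s + 10) - (5s - 5) = -3s + 15
Result: (-3s + 15)/[(s - 1)(s + 5)]


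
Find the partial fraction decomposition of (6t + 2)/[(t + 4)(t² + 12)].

At t=-4: P = (6·(-4) + 2)/((-4)² + 12) = -11/14. Q = -P = 11/14, R = 6 - (-4)·P = 20/7
Result: (-11/14)/(t + 4) + ((11/14)t + 20/7)/(t² + 12)


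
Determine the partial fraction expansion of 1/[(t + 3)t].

1/(t + 3)t = P/(t + 3) + Q/t. P = 1/(-3 - 0) = -1/3, Q = 1/(0 + 3) = 1/3
Result: (-1/3)/(t + 3) + (1/3)/t


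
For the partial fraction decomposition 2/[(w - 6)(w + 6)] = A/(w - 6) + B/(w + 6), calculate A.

Cover-up at w = 6: A = 2/(6 + 6) = 2/12 = 1/6


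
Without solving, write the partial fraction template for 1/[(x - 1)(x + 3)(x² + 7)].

Two linear + quadratic: A/(x - 1) + B/(x + 3) + (Cx + D)/(x² + 7)


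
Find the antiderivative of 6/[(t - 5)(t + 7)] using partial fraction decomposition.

Decompose: 6/[(t - 5)(t + 7)] = (1/2)/(t - 5) - (1/2)/(t + 7). Integrate each term: (1/2) ln|(t - 5)| - (1/2) ln|(t + 7)| + C


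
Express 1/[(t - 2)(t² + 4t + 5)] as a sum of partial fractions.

Cover-up at t = 2: P = 1/(2² + 4·2 + 5) = 1/17. Then Q = -P = -1/17, R = -P·(4 + 2) = -6/17
Result: (1/17)/(t - 2) - ((1/17)t + 6/17)/(t² + 4t + 5)


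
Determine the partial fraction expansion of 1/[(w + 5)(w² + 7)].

Cover-up at w = -5: A = 1/((-5)² + 7) = 1/32. Then B = -A = -1/32, C = -A·(0 - 5) = 5/32
Result: (1/32)/(w + 5) - ((1/32)w - 5/32)/(w² + 7)


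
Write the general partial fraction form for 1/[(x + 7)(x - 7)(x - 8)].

Three distinct linear factors: α/(x + 7) + β/(x - 7) + γ/(x - 8)


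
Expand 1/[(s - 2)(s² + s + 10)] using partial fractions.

Cover-up at s = 2: α = 1/(2² + 1·2 + 10) = 1/16. Then β = -α = -1/16, γ = -α·(1 + 2) = -3/16
Result: (1/16)/(s - 2) - ((1/16)s + 3/16)/(s² + s + 10)


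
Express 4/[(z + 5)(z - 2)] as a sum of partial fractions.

4/(z + 5)(z - 2) = α/(z + 5) + β/(z - 2). α = 4/(-5 - 2) = -4/7, β = 4/(2 + 5) = 4/7
Result: (-4/7)/(z + 5) + (4/7)/(z - 2)


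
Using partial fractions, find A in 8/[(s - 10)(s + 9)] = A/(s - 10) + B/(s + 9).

Cover-up at s = 10: A = 8/(10 + 9) = 8/19


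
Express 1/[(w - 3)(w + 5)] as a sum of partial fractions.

1/(w - 3)(w + 5) = α/(w - 3) + β/(w + 5). α = 1/(3 + 5) = 1/8, β = 1/(-5 - 3) = -1/8
Result: (1/8)/(w - 3) - (1/8)/(w + 5)


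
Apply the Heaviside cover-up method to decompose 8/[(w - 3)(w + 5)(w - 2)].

Cover (w - 3), w=3: α = 8/[(3 + 5)(3 - 2)] = 1. Cover (w + 5), w=-5: β = 8/[(-5 - 3)(-5 - 2)] = 1/7. Cover (w - 2), w=2: γ = 8/[(2 - 3)(2 + 5)] = -8/7.
Result: 1/(w - 3) + (1/7)/(w + 5) - (8/7)/(w - 2)


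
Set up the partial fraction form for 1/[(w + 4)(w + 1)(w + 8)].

Three distinct linear factors: A/(w + 4) + B/(w + 1) + C/(w + 8)


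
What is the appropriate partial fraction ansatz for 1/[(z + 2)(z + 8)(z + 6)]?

Three distinct linear factors: α/(z + 2) + β/(z + 8) + γ/(z + 6)


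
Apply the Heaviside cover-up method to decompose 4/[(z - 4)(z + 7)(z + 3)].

Cover (z - 4), z=4: α = 4/[(4 + 7)(4 + 3)] = 4/77. Cover (z + 7), z=-7: β = 4/[(-7 - 4)(-7 + 3)] = 1/11. Cover (z + 3), z=-3: γ = 4/[(-3 - 4)(-3 + 7)] = -1/7.
Result: (4/77)/(z - 4) + (1/11)/(z + 7) - (1/7)/(z + 3)


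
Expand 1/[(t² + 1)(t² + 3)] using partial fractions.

Coefficient matching gives α = γ = 0, β = 1/(3-1) = 1/2, δ = -β = -1/2
Result: (1/2)/(t² + 1) - (1/2)/(t² + 3)


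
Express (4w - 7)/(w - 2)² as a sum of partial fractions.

(4w - 7) = P(w - 2) + Q. At w = 2: Q = 4·2 - 7 = 1. Coeff of w: P = 4
Result: 4/(w - 2) + 1/(w - 2)²


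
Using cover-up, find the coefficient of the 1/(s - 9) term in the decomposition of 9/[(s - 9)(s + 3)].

Cover (s - 9), set s=9: 9/((s + 3) at s=9) = 9/(12) = 3/4


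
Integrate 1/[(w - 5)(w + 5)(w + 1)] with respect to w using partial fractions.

Cover-up: P = 1/60, Q = 1/40, R = -1/24. Decomposition: (1/60)/(w - 5) + (1/40)/(w + 5) - (1/24)/(w + 1). Integrate each term: (1/60) ln|(w - 5)| + (1/40) ln|(w + 5)| - (1/24) ln|(w + 1)| + C


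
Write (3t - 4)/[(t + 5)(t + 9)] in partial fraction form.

At t=-5: P = (3·(-5) - 4)/(-5 + 9) = -19/4. At t=-9: Q = (3·(-9) - 4)/(-9 + 5) = 31/4
Result: (-19/4)/(t + 5) + (31/4)/(t + 9)


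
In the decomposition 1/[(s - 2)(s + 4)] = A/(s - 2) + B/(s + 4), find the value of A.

Cover-up at s = 2: A = 1/(2 + 4) = 1/6


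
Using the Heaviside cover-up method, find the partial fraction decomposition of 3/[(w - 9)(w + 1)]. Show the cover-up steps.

Cover (w - 9): set w=9, get A = 3/(9 + 1) = 3/10. Cover (w + 1): set w=-1, get B = 3/(-1 - 9) = -3/10.
Result: (3/10)/(w - 9) - (3/10)/(w + 1)


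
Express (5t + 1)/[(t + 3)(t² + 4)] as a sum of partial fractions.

At t=-3: A = (5·(-3) + 1)/((-3)² + 4) = -14/13. B = -A = 14/13, C = 5 - (-3)·A = 23/13
Result: (-14/13)/(t + 3) + ((14/13)t + 23/13)/(t² + 4)


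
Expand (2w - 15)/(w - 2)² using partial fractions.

(2w - 15) = P(w - 2) + Q. At w = 2: Q = 2·2 - 15 = -11. Coeff of w: P = 2
Result: 2/(w - 2) - 11/(w - 2)²


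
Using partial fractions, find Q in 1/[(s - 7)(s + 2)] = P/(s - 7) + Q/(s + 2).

Cover-up at s = -2: Q = 1/(-2 - 7) = -1/9


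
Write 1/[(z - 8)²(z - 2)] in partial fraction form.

Cover-up at z=2: R = 1/(2 - 8)² = 1/36. Cover-up at z=8: Q = 1/(8 - 2) = 1/6. Comparing z² coeff: P = -R = -1/36
Result: (-1/36)/(z - 8) + (1/6)/(z - 8)² + (1/36)/(z - 2)


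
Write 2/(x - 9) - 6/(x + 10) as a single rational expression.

Common denominator (x - 9)(x + 10). Numerator: 2(x + 10) - 6(x - 9) = (2x + 20) - (6x - 54) = -4x + 74
Result: (-4x + 74)/[(x - 9)(x + 10)]


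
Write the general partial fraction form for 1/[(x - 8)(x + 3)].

Distinct linear factors: P/(x - 8) + Q/(x + 3)


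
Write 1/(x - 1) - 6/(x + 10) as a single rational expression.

Common denominator (x - 1)(x + 10). Numerator: 1(x + 10) - 6(x - 1) = (x + 10) - (6x - 6) = -5x + 16
Result: (-5x + 16)/[(x - 1)(x + 10)]


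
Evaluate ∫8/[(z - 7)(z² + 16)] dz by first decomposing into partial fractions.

Cover-up at z=7: P = 8/(7²+16) = 8/65. Coeff matching: Q = -8/65, R = -56/65. Decomposition: (8/65)/(z - 7) - ((8/65)z + 56/65)/(z² + 16). Integrate: linear → ln, quadratic → (1/2)ln + arctan: (8/65) ln|(z - 7)| - (4/65) ln(z² + 16) - (14/65) arctan(z/4) + C


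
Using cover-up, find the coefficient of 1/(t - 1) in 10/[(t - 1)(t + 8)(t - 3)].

Cover (t - 1), set t=1: 10/[(1 + 8)(1 - 3)] = -5/9


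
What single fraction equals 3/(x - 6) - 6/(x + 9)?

Common denominator (x - 6)(x + 9). Numerator: 3(x + 9) - 6(x - 6) = (3x + 27) - (6x - 36) = -3x + 63
Result: (-3x + 63)/[(x - 6)(x + 9)]


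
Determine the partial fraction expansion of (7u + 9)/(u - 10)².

(7u + 9) = P(u - 10) + Q. At u = 10: Q = 7·10 + 9 = 79. Coeff of u: P = 7
Result: 7/(u - 10) + 79/(u - 10)²


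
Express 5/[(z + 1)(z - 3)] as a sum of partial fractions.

5/(z + 1)(z - 3) = A/(z + 1) + B/(z - 3). A = 5/(-1 - 3) = -5/4, B = 5/(3 + 1) = 5/4
Result: (-5/4)/(z + 1) + (5/4)/(z - 3)


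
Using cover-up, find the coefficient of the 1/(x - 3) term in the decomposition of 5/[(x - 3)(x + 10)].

Cover (x - 3), set x=3: 5/((x + 10) at x=3) = 5/(13) = 5/13


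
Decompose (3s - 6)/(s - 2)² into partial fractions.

(3s - 6) = A(s - 2) + B. At s = 2: B = 3·2 - 6 = 0. Coeff of s: A = 3
Result: 3/(s - 2)


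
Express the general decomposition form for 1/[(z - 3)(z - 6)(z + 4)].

Three distinct linear factors: A/(z - 3) + B/(z - 6) + C/(z + 4)


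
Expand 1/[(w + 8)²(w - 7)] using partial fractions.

Cover-up at w=7: γ = 1/(7 + 8)² = 1/225. Cover-up at w=-8: β = 1/(-8 - 7) = -1/15. Comparing w² coeff: α = -γ = -1/225
Result: (-1/225)/(w + 8) - (1/15)/(w + 8)² + (1/225)/(w - 7)


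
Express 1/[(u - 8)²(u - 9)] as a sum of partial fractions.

Cover-up at u=9: γ = 1/(9 - 8)² = 1. Cover-up at u=8: β = 1/(8 - 9) = -1. Comparing u² coeff: α = -γ = -1
Result: -1/(u - 8) - 1/(u - 8)² + 1/(u - 9)


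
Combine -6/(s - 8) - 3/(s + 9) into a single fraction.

Common denominator (s - 8)(s + 9). Numerator: -6(s + 9) - 3(s - 8) = (-6s - 54) - (3s - 24) = -9s - 30
Result: (-9s - 30)/[(s - 8)(s + 9)]


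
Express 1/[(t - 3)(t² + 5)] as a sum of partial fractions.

Cover-up at t = 3: P = 1/(3² + 5) = 1/14. Then Q = -P = -1/14, R = -P·(0 + 3) = -3/14
Result: (1/14)/(t - 3) - ((1/14)t + 3/14)/(t² + 5)


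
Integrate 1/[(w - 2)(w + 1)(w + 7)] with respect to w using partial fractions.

Cover-up: α = 1/27, β = -1/18, γ = 1/54. Decomposition: (1/27)/(w - 2) - (1/18)/(w + 1) + (1/54)/(w + 7). Integrate each term: (1/27) ln|(w - 2)| - (1/18) ln|(w + 1)| + (1/54) ln|(w + 7)| + C


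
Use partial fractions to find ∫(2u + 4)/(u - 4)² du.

Decompose: P = 2, Q = 2·4 + 4 = 12, so (2u + 4)/(u - 4)² = 2/(u - 4) + 12/(u - 4)². Integrate: ∫ P/(u - 4) du = 2 ln|(u - 4)|; ∫ Q/(u - 4)² du = -12/(u - 4). Sum: 2 ln|(u - 4)| - 12/(u - 4) + C


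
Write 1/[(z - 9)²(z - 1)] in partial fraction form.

Cover-up at z=1: γ = 1/(1 - 9)² = 1/64. Cover-up at z=9: β = 1/(9 - 1) = 1/8. Comparing z² coeff: α = -γ = -1/64
Result: (-1/64)/(z - 9) + (1/8)/(z - 9)² + (1/64)/(z - 1)


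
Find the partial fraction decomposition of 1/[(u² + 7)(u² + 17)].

Coefficient matching gives A = C = 0, B = 1/(17-7) = 1/10, D = -B = -1/10
Result: (1/10)/(u² + 7) - (1/10)/(u² + 17)


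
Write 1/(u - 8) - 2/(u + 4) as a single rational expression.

Common denominator (u - 8)(u + 4). Numerator: 1(u + 4) - 2(u - 8) = (u + 4) - (2u - 16) = -u + 20
Result: (-u + 20)/[(u - 8)(u + 4)]


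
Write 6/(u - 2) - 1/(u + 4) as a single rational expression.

Common denominator (u - 2)(u + 4). Numerator: 6(u + 4) - 1(u - 2) = (6u + 24) - (u - 2) = 5u + 26
Result: (5u + 26)/[(u - 2)(u + 4)]


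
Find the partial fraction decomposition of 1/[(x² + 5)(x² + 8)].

Coefficient matching gives α = γ = 0, β = 1/(8-5) = 1/3, δ = -β = -1/3
Result: (1/3)/(x² + 5) - (1/3)/(x² + 8)


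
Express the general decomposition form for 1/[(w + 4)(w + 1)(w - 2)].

Three distinct linear factors: α/(w + 4) + β/(w + 1) + γ/(w - 2)


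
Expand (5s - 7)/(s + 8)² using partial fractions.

(5s - 7) = A(s + 8) + B. At s = -8: B = 5·(-8) - 7 = -47. Coeff of s: A = 5
Result: 5/(s + 8) - 47/(s + 8)²


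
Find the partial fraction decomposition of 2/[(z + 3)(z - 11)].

2/(z + 3)(z - 11) = P/(z + 3) + Q/(z - 11). P = 2/(-3 - 11) = -1/7, Q = 2/(11 + 3) = 1/7
Result: (-1/7)/(z + 3) + (1/7)/(z - 11)


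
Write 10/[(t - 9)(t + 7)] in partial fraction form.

10/(t - 9)(t + 7) = A/(t - 9) + B/(t + 7). A = 10/(9 + 7) = 5/8, B = 10/(-7 - 9) = -5/8
Result: (5/8)/(t - 9) - (5/8)/(t + 7)


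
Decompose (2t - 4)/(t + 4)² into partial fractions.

(2t - 4) = P(t + 4) + Q. At t = -4: Q = 2·(-4) - 4 = -12. Coeff of t: P = 2
Result: 2/(t + 4) - 12/(t + 4)²


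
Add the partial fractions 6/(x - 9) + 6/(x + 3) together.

Common denominator (x - 9)(x + 3). Numerator: 6(x + 3) + 6(x - 9) = (6x + 18) + (6x - 54) = 12x - 36
Result: (12x - 36)/[(x - 9)(x + 3)]


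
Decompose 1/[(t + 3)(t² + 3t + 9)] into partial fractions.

Cover-up at t = -3: α = 1/((-3)² + 3·(-3) + 9) = 1/9. Then β = -α = -1/9, γ = -α·(3 - 3) = 0
Result: (1/9)/(t + 3) - ((1/9)t)/(t² + 3t + 9)


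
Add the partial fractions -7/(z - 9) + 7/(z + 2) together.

Common denominator (z - 9)(z + 2). Numerator: -7(z + 2) + 7(z - 9) = (-7z - 14) + (7z - 63) = -77
Result: (-77)/[(z - 9)(z + 2)]


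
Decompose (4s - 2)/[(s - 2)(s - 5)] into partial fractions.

At s=2: α = (4·2 - 2)/(2 - 5) = -2. At s=5: β = (4·5 - 2)/(5 - 2) = 6
Result: -2/(s - 2) + 6/(s - 5)


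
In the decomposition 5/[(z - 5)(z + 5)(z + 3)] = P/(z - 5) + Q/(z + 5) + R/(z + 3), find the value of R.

Cover-up at z = -3: R = 5/[(-3 - 5)(-3 + 5)] = 5/[(-8)(2)] = -5/16


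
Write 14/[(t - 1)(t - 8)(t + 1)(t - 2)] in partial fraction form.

Using Heaviside cover-up: 1/(t - 1) + (1/27)/(t - 8) - (7/27)/(t + 1) - (7/9)/(t - 2)


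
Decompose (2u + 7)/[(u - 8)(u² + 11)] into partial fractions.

At u=8: A = (2·8 + 7)/(8² + 11) = 23/75. B = -A = -23/75, C = 2 - 8·A = -34/75
Result: (23/75)/(u - 8) - ((23/75)u + 34/75)/(u² + 11)


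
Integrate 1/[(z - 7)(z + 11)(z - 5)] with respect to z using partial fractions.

Cover-up: α = 1/36, β = 1/288, γ = -1/32. Decomposition: (1/36)/(z - 7) + (1/288)/(z + 11) - (1/32)/(z - 5). Integrate each term: (1/36) ln|(z - 7)| + (1/288) ln|(z + 11)| - (1/32) ln|(z - 5)| + C


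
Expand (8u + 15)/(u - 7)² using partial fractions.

(8u + 15) = A(u - 7) + B. At u = 7: B = 8·7 + 15 = 71. Coeff of u: A = 8
Result: 8/(u - 7) + 71/(u - 7)²


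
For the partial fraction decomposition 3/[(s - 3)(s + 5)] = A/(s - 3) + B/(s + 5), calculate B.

Cover-up at s = -5: B = 3/(-5 - 3) = -3/8


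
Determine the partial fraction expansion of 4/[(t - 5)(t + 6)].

4/(t - 5)(t + 6) = A/(t - 5) + B/(t + 6). A = 4/(5 + 6) = 4/11, B = 4/(-6 - 5) = -4/11
Result: (4/11)/(t - 5) - (4/11)/(t + 6)


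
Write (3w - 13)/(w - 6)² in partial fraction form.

(3w - 13) = A(w - 6) + B. At w = 6: B = 3·6 - 13 = 5. Coeff of w: A = 3
Result: 3/(w - 6) + 5/(w - 6)²


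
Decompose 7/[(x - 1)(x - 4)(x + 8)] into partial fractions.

Using cover-up method: P = -7/27, Q = 7/36, R = 7/108
Result: (-7/27)/(x - 1) + (7/36)/(x - 4) + (7/108)/(x + 8)


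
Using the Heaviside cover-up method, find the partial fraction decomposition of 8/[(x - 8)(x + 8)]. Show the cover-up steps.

Cover (x - 8): set x=8, get α = 8/(8 + 8) = 1/2. Cover (x + 8): set x=-8, get β = 8/(-8 - 8) = -1/2.
Result: (1/2)/(x - 8) - (1/2)/(x + 8)


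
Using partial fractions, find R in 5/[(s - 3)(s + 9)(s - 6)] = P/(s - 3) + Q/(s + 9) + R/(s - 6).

Cover-up at s = 6: R = 5/[(6 - 3)(6 + 9)] = 5/[(3)(15)] = 5/45 = 1/9


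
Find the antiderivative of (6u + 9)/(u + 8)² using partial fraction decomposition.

Decompose: α = 6, β = 6·(-8) + 9 = -39, so (6u + 9)/(u + 8)² = 6/(u + 8) - 39/(u + 8)². Integrate: ∫ α/(u + 8) du = 6 ln|(u + 8)|; ∫ β/(u + 8)² du = 39/(u + 8). Sum: 6 ln|(u + 8)| + 39/(u + 8) + C


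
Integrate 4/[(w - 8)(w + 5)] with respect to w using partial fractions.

Decompose: 4/[(w - 8)(w + 5)] = (4/13)/(w - 8) - (4/13)/(w + 5). Integrate each term: (4/13) ln|(w - 8)| - (4/13) ln|(w + 5)| + C


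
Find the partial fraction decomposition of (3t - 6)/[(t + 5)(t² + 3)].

At t=-5: α = (3·(-5) - 6)/((-5)² + 3) = -3/4. β = -α = 3/4, γ = 3 - (-5)·α = -3/4
Result: (-3/4)/(t + 5) + ((3/4)t - 3/4)/(t² + 3)


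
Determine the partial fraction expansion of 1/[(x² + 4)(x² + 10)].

Coefficient matching gives A = C = 0, B = 1/(10-4) = 1/6, D = -B = -1/6
Result: (1/6)/(x² + 4) - (1/6)/(x² + 10)


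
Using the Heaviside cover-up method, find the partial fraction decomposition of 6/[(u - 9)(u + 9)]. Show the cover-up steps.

Cover (u - 9): set u=9, get A = 6/(9 + 9) = 1/3. Cover (u + 9): set u=-9, get B = 6/(-9 - 9) = -1/3.
Result: (1/3)/(u - 9) - (1/3)/(u + 9)


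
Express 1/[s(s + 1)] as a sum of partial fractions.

1/s(s + 1) = A/s + B/(s + 1). A = 1/(0 + 1) = 1, B = 1/(-1 - 0) = -1
Result: 1/s - 1/(s + 1)


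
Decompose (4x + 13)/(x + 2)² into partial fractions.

(4x + 13) = P(x + 2) + Q. At x = -2: Q = 4·(-2) + 13 = 5. Coeff of x: P = 4
Result: 4/(x + 2) + 5/(x + 2)²


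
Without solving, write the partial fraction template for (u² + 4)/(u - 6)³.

Repeated linear factor (power 3): P/(u - 6) + Q/(u - 6)² + R/(u - 6)³


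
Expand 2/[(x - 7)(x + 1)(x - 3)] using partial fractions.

Using cover-up method: A = 1/16, B = 1/16, C = -1/8
Result: (1/16)/(x - 7) + (1/16)/(x + 1) - (1/8)/(x - 3)


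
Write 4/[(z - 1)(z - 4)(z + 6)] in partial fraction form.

Using cover-up method: α = -4/21, β = 2/15, γ = 2/35
Result: (-4/21)/(z - 1) + (2/15)/(z - 4) + (2/35)/(z + 6)


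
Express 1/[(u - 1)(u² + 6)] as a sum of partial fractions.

Cover-up at u = 1: α = 1/(1² + 6) = 1/7. Then β = -α = -1/7, γ = -α·(0 + 1) = -1/7
Result: (1/7)/(u - 1) - ((1/7)u + 1/7)/(u² + 6)


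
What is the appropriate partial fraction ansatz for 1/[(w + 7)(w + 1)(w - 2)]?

Three distinct linear factors: α/(w + 7) + β/(w + 1) + γ/(w - 2)


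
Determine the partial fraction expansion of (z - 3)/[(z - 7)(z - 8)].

At z=7: α = (1·7 - 3)/(7 - 8) = -4. At z=8: β = (1·8 - 3)/(8 - 7) = 5
Result: -4/(z - 7) + 5/(z - 8)


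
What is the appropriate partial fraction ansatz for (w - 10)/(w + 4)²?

Repeated linear factor: α/(w + 4) + β/(w + 4)²


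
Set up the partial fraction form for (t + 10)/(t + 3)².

Repeated linear factor: α/(t + 3) + β/(t + 3)²


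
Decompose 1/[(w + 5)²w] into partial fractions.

Cover-up at w=0: R = 1/(0 + 5)² = 1/25. Cover-up at w=-5: Q = 1/(-5 - 0) = -1/5. Comparing w² coeff: P = -R = -1/25
Result: (-1/25)/(w + 5) - (1/5)/(w + 5)² + (1/25)/w
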